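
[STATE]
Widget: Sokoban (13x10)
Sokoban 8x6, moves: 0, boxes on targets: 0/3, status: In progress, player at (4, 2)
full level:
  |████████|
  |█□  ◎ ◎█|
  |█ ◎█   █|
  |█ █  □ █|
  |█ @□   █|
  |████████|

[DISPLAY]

████████     
█□  ◎ ◎█     
█ ◎█   █     
█ █  □ █     
█ @□   █     
████████     
Moves: 0  0/3
             
             
             


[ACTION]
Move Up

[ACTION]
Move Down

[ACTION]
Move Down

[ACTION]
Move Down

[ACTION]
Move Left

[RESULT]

████████     
█□  ◎ ◎█     
█ ◎█   █     
█ █  □ █     
█@ □   █     
████████     
Moves: 1  0/3
             
             
             


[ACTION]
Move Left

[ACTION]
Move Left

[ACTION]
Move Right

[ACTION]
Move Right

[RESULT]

████████     
█□  ◎ ◎█     
█ ◎█   █     
█ █  □ █     
█  @□  █     
████████     
Moves: 3  0/3
             
             
             


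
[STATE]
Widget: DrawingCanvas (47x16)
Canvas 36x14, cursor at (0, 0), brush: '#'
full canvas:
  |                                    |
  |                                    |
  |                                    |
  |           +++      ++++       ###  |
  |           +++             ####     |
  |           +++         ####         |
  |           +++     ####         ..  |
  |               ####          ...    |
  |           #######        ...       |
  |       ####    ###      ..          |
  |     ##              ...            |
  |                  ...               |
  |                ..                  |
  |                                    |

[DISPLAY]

+                                              
                                               
                                               
           +++      ++++       ###             
           +++             ####                
           +++         ####                    
           +++     ####         ..             
               ####          ...               
           #######        ...                  
       ####    ###      ..                     
     ##              ...                       
                  ...                          
                ..                             
                                               
                                               
                                               


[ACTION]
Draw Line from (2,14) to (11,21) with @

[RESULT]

+                                              
                                               
              @                                
           +++ @    ++++       ###             
           +++  @          ####                
           +++  @      ####                    
           +++   @ ####         ..             
               ###@          ...               
           ####### @      ...                  
       ####    ### @    ..                     
     ##             @...                       
                  ...@                         
                ..                             
                                               
                                               
                                               


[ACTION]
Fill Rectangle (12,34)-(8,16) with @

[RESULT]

+                                              
                                               
              @                                
           +++ @    ++++       ###             
           +++  @          ####                
           +++  @      ####                    
           +++   @ ####         ..             
               ###@          ...               
           #####@@@@@@@@@@@@@@@@@@@            
       ####    #@@@@@@@@@@@@@@@@@@@            
     ##         @@@@@@@@@@@@@@@@@@@            
                @@@@@@@@@@@@@@@@@@@            
                @@@@@@@@@@@@@@@@@@@            
                                               
                                               
                                               


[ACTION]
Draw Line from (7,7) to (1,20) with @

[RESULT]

+                                              
                   @@                          
              @  @@                            
           +++ @@   ++++       ###             
           ++@@ @          ####                
           @@+  @      ####                    
         @@+++   @ ####         ..             
       @@      ###@          ...               
           #####@@@@@@@@@@@@@@@@@@@            
       ####    #@@@@@@@@@@@@@@@@@@@            
     ##         @@@@@@@@@@@@@@@@@@@            
                @@@@@@@@@@@@@@@@@@@            
                @@@@@@@@@@@@@@@@@@@            
                                               
                                               
                                               


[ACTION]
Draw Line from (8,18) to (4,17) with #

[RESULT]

+                                              
                   @@                          
              @  @@                            
           +++ @@   ++++       ###             
           ++@@ @#         ####                
           @@+  @#     ####                    
         @@+++   @#####         ..             
       @@      ####          ...               
           #####@@#@@@@@@@@@@@@@@@@            
       ####    #@@@@@@@@@@@@@@@@@@@            
     ##         @@@@@@@@@@@@@@@@@@@            
                @@@@@@@@@@@@@@@@@@@            
                @@@@@@@@@@@@@@@@@@@            
                                               
                                               
                                               


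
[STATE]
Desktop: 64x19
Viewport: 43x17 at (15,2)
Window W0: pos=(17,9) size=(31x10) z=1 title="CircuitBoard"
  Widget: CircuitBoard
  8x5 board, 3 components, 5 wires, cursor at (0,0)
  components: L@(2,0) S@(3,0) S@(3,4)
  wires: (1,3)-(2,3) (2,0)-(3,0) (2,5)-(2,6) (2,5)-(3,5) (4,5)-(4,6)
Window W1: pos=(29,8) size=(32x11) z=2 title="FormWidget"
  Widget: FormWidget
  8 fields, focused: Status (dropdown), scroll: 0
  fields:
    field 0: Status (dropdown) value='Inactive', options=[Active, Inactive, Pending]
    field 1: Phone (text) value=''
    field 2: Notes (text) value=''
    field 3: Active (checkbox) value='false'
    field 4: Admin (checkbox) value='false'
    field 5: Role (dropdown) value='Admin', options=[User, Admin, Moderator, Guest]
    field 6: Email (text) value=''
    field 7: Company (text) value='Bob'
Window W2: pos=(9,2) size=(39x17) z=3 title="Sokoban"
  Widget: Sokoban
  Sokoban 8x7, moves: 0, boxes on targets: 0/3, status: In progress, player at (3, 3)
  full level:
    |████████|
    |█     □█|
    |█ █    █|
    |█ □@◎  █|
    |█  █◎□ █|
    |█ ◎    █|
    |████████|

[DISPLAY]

━━━━━━━━━━━━━━━━━━━━━━━━━━━━━━━━┓          
ban                             ┃          
────────────────────────────────┨          
███                             ┃          
 □█                             ┃          
  █                             ┃          
  █                             ┃━━━━━━━━━━
□ █                             ┃          
  █                             ┃──────────
███                             ┃ctive     
: 0  0/3                        ┃          
                                ┃          
                                ┃          
                                ┃          
                                ┃in        
                                ┃          
━━━━━━━━━━━━━━━━━━━━━━━━━━━━━━━━┛━━━━━━━━━━


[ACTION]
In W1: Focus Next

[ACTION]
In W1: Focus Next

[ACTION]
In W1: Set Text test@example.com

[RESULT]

━━━━━━━━━━━━━━━━━━━━━━━━━━━━━━━━┓          
ban                             ┃          
────────────────────────────────┨          
███                             ┃          
 □█                             ┃          
  █                             ┃          
  █                             ┃━━━━━━━━━━
□ █                             ┃          
  █                             ┃──────────
███                             ┃ctive     
: 0  0/3                        ┃          
                                ┃t@example.
                                ┃          
                                ┃          
                                ┃in        
                                ┃          
━━━━━━━━━━━━━━━━━━━━━━━━━━━━━━━━┛━━━━━━━━━━


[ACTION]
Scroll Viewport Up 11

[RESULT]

                                           
                                           
━━━━━━━━━━━━━━━━━━━━━━━━━━━━━━━━┓          
ban                             ┃          
────────────────────────────────┨          
███                             ┃          
 □█                             ┃          
  █                             ┃          
  █                             ┃━━━━━━━━━━
□ █                             ┃          
  █                             ┃──────────
███                             ┃ctive     
: 0  0/3                        ┃          
                                ┃t@example.
                                ┃          
                                ┃          
                                ┃in        


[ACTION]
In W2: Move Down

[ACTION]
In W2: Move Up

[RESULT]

                                           
                                           
━━━━━━━━━━━━━━━━━━━━━━━━━━━━━━━━┓          
ban                             ┃          
────────────────────────────────┨          
███                             ┃          
 □█                             ┃          
  █                             ┃          
  █                             ┃━━━━━━━━━━
□ █                             ┃          
  █                             ┃──────────
███                             ┃ctive     
: 1  0/3                        ┃          
                                ┃t@example.
                                ┃          
                                ┃          
                                ┃in        


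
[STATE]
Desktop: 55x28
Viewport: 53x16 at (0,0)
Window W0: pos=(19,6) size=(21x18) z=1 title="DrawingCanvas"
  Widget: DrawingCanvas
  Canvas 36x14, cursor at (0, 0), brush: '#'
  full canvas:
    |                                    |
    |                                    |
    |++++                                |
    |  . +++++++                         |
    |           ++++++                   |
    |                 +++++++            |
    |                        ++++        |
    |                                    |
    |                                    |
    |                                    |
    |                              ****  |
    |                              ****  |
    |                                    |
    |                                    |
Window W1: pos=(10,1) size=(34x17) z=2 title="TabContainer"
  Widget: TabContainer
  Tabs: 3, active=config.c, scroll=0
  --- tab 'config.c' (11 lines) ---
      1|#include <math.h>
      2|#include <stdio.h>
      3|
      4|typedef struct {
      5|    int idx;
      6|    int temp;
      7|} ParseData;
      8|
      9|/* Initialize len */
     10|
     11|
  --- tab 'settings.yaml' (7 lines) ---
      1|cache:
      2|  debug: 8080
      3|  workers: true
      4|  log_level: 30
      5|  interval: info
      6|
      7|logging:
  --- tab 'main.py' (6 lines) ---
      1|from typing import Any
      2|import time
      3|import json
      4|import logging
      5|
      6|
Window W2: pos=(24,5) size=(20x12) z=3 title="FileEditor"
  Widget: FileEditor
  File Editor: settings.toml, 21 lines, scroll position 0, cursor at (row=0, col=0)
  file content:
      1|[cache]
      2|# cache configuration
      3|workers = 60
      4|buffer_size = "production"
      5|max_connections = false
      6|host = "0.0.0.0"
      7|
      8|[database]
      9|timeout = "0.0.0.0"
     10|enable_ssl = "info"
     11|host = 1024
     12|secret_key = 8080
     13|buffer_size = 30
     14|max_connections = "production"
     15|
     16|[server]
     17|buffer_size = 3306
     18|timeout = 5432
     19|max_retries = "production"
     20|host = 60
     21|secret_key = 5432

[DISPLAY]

                                                     
          ┏━━━━━━━━━━━━━━━━━━━━━━━━━━━━━━━━┓         
          ┃ TabContainer                   ┃         
          ┠────────────────────────────────┨         
          ┃[config.c]│ settings.yaml │ main┃         
          ┃─────────────┏━━━━━━━━━━━━━━━━━━┓         
          ┃#include <mat┃ FileEditor       ┃         
          ┃#include <std┠──────────────────┨         
          ┃             ┃█cache]          ▲┃         
          ┃typedef struc┃# cache configura█┃         
          ┃    int idx; ┃workers = 60     ░┃         
          ┃    int temp;┃buffer_size = "pr░┃         
          ┃} ParseData; ┃max_connections =░┃         
          ┃             ┃host = "0.0.0.0" ░┃         
          ┃/* Initialize┃                 ░┃         
          ┃             ┃[database]       ▼┃         


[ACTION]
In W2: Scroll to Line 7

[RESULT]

                                                     
          ┏━━━━━━━━━━━━━━━━━━━━━━━━━━━━━━━━┓         
          ┃ TabContainer                   ┃         
          ┠────────────────────────────────┨         
          ┃[config.c]│ settings.yaml │ main┃         
          ┃─────────────┏━━━━━━━━━━━━━━━━━━┓         
          ┃#include <mat┃ FileEditor       ┃         
          ┃#include <std┠──────────────────┨         
          ┃             ┃                 ▲┃         
          ┃typedef struc┃[database]       ░┃         
          ┃    int idx; ┃timeout = "0.0.0.░┃         
          ┃    int temp;┃enable_ssl = "inf█┃         
          ┃} ParseData; ┃host = 1024      ░┃         
          ┃             ┃secret_key = 8080░┃         
          ┃/* Initialize┃buffer_size = 30 ░┃         
          ┃             ┃max_connections =▼┃         


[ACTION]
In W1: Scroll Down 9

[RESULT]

                                                     
          ┏━━━━━━━━━━━━━━━━━━━━━━━━━━━━━━━━┓         
          ┃ TabContainer                   ┃         
          ┠────────────────────────────────┨         
          ┃[config.c]│ settings.yaml │ main┃         
          ┃─────────────┏━━━━━━━━━━━━━━━━━━┓         
          ┃             ┃ FileEditor       ┃         
          ┃             ┠──────────────────┨         
          ┃             ┃                 ▲┃         
          ┃             ┃[database]       ░┃         
          ┃             ┃timeout = "0.0.0.░┃         
          ┃             ┃enable_ssl = "inf█┃         
          ┃             ┃host = 1024      ░┃         
          ┃             ┃secret_key = 8080░┃         
          ┃             ┃buffer_size = 30 ░┃         
          ┃             ┃max_connections =▼┃         


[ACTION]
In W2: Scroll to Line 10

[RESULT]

                                                     
          ┏━━━━━━━━━━━━━━━━━━━━━━━━━━━━━━━━┓         
          ┃ TabContainer                   ┃         
          ┠────────────────────────────────┨         
          ┃[config.c]│ settings.yaml │ main┃         
          ┃─────────────┏━━━━━━━━━━━━━━━━━━┓         
          ┃             ┃ FileEditor       ┃         
          ┃             ┠──────────────────┨         
          ┃             ┃enable_ssl = "inf▲┃         
          ┃             ┃host = 1024      ░┃         
          ┃             ┃secret_key = 8080░┃         
          ┃             ┃buffer_size = 30 ░┃         
          ┃             ┃max_connections =░┃         
          ┃             ┃                 █┃         
          ┃             ┃[server]         ░┃         
          ┃             ┃buffer_size = 330▼┃         


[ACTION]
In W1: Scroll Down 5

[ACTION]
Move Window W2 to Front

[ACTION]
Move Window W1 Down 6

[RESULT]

                                                     
                                                     
                                                     
                                                     
                                                     
                        ┏━━━━━━━━━━━━━━━━━━┓         
                   ┏━━━━┃ FileEditor       ┃         
          ┏━━━━━━━━━━━━━┠──────────────────┨         
          ┃ TabContainer┃enable_ssl = "inf▲┃         
          ┠─────────────┃host = 1024      ░┃         
          ┃[config.c]│ s┃secret_key = 8080░┃         
          ┃─────────────┃buffer_size = 30 ░┃         
          ┃             ┃max_connections =░┃         
          ┃             ┃                 █┃         
          ┃             ┃[server]         ░┃         
          ┃             ┃buffer_size = 330▼┃         


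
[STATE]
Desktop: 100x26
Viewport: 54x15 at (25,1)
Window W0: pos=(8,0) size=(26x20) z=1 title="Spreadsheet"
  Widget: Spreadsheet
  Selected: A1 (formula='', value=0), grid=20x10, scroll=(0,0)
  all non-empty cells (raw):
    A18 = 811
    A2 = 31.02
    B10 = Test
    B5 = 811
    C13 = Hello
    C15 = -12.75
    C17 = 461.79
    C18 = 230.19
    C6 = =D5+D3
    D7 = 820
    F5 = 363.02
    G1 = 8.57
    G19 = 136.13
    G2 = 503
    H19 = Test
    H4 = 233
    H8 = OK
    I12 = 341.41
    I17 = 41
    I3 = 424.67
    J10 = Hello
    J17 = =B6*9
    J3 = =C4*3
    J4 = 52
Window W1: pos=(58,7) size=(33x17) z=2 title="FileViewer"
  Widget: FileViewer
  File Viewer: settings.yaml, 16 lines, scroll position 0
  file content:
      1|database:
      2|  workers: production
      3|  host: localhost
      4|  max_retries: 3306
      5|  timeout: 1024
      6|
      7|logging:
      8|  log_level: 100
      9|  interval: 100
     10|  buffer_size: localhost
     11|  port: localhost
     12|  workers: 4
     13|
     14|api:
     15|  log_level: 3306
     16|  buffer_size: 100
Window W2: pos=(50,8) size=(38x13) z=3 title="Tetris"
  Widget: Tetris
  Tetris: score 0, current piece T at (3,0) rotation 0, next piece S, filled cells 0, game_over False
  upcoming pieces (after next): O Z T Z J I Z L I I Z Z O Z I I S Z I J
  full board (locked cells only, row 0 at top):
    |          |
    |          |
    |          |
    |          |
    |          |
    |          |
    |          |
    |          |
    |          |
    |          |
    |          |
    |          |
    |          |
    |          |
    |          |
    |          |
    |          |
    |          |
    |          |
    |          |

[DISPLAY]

        ┃                                             
────────┨                                             
        ┃                                             
       C┃                                             
--------┃                                             
   0    ┃                                             
   0    ┃                        ┏━━━━━━━━━━━━━━━━━━━━
   0    ┃                ┏━━━━━━━━━━━━━━━━━━━━━━━━━━━━
   0    ┃                ┃ Tetris                     
 811    ┃                ┠────────────────────────────
   0    ┃                ┃          │Next:            
   0    ┃                ┃          │ ░░              
   0    ┃                ┃          │░░               
   0    ┃                ┃          │                 
        ┃                ┃          │                 


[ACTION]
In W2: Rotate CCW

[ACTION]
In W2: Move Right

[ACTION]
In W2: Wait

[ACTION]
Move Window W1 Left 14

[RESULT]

        ┃                                             
────────┨                                             
        ┃                                             
       C┃                                             
--------┃                                             
   0    ┃                                             
   0    ┃          ┏━━━━━━━━━━━━━━━━━━━━━━━━━━━━━━━┓  
   0    ┃          ┃ File┏━━━━━━━━━━━━━━━━━━━━━━━━━━━━
   0    ┃          ┠─────┃ Tetris                     
 811    ┃          ┃datab┠────────────────────────────
   0    ┃          ┃  wor┃          │Next:            
   0    ┃          ┃  hos┃          │ ░░              
   0    ┃          ┃  max┃          │░░               
   0    ┃          ┃  tim┃          │                 
        ┃          ┃     ┃          │                 


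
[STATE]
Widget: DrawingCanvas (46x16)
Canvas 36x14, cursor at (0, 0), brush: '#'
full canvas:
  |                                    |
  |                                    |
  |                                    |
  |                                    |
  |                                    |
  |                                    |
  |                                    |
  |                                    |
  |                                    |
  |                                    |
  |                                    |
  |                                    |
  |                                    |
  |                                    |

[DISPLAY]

+                                             
                                              
                                              
                                              
                                              
                                              
                                              
                                              
                                              
                                              
                                              
                                              
                                              
                                              
                                              
                                              


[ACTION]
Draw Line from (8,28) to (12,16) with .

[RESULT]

+                                             
                                              
                                              
                                              
                                              
                                              
                                              
                                              
                           ..                 
                        ...                   
                     ...                      
                  ...                         
                ..                            
                                              
                                              
                                              


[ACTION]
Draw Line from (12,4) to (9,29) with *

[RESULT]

+                                             
                                              
                                              
                                              
                                              
                                              
                                              
                                              
                           ..                 
                        .*****                
                 ********                     
         ******** ...                         
    *****       ..                            
                                              
                                              
                                              


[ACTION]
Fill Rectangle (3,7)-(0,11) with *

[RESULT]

+      *****                                  
       *****                                  
       *****                                  
       *****                                  
                                              
                                              
                                              
                                              
                           ..                 
                        .*****                
                 ********                     
         ******** ...                         
    *****       ..                            
                                              
                                              
                                              


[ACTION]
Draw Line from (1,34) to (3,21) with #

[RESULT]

+      *****                                  
       *****                   ####           
       *****             ######               
       *****         ####                     
                                              
                                              
                                              
                                              
                           ..                 
                        .*****                
                 ********                     
         ******** ...                         
    *****       ..                            
                                              
                                              
                                              


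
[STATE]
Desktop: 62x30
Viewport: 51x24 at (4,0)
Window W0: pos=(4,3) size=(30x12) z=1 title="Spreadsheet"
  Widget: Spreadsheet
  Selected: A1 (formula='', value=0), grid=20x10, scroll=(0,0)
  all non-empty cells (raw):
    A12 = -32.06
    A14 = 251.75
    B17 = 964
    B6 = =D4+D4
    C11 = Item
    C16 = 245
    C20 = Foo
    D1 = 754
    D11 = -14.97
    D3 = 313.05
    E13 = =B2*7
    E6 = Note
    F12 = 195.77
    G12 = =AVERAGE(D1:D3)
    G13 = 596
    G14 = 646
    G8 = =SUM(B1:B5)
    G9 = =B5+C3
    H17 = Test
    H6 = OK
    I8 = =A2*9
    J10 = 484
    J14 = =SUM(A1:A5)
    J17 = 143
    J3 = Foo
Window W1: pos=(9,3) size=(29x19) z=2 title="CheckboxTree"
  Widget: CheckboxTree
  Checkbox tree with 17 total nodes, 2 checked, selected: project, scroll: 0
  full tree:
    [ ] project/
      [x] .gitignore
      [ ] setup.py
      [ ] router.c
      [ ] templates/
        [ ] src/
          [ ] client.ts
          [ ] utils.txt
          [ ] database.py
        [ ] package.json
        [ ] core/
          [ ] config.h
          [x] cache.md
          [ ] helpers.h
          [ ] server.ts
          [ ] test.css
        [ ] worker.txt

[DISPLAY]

                                                   
                                                   
                                                   
┏━━━━┏━━━━━━━━━━━━━━━━━━━━━━━━━━━┓                 
┃ Spr┃ CheckboxTree              ┃                 
┠────┠───────────────────────────┨                 
┃A1: ┃>[-] project/              ┃                 
┃    ┃   [x] .gitignore          ┃                 
┃----┃   [ ] setup.py            ┃                 
┃  1 ┃   [ ] router.c            ┃                 
┃  2 ┃   [-] templates/          ┃                 
┃  3 ┃     [ ] src/              ┃                 
┃  4 ┃       [ ] client.ts       ┃                 
┃  5 ┃       [ ] utils.txt       ┃                 
┗━━━━┃       [ ] database.py     ┃                 
     ┃     [ ] package.json      ┃                 
     ┃     [-] core/             ┃                 
     ┃       [ ] config.h        ┃                 
     ┃       [x] cache.md        ┃                 
     ┃       [ ] helpers.h       ┃                 
     ┃       [ ] server.ts       ┃                 
     ┗━━━━━━━━━━━━━━━━━━━━━━━━━━━┛                 
                                                   
                                                   


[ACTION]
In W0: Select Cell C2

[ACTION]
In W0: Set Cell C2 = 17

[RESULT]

                                                   
                                                   
                                                   
┏━━━━┏━━━━━━━━━━━━━━━━━━━━━━━━━━━┓                 
┃ Spr┃ CheckboxTree              ┃                 
┠────┠───────────────────────────┨                 
┃C2: ┃>[-] project/              ┃                 
┃    ┃   [x] .gitignore          ┃                 
┃----┃   [ ] setup.py            ┃                 
┃  1 ┃   [ ] router.c            ┃                 
┃  2 ┃   [-] templates/          ┃                 
┃  3 ┃     [ ] src/              ┃                 
┃  4 ┃       [ ] client.ts       ┃                 
┃  5 ┃       [ ] utils.txt       ┃                 
┗━━━━┃       [ ] database.py     ┃                 
     ┃     [ ] package.json      ┃                 
     ┃     [-] core/             ┃                 
     ┃       [ ] config.h        ┃                 
     ┃       [x] cache.md        ┃                 
     ┃       [ ] helpers.h       ┃                 
     ┃       [ ] server.ts       ┃                 
     ┗━━━━━━━━━━━━━━━━━━━━━━━━━━━┛                 
                                                   
                                                   


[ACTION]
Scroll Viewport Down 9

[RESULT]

┃C2: ┃>[-] project/              ┃                 
┃    ┃   [x] .gitignore          ┃                 
┃----┃   [ ] setup.py            ┃                 
┃  1 ┃   [ ] router.c            ┃                 
┃  2 ┃   [-] templates/          ┃                 
┃  3 ┃     [ ] src/              ┃                 
┃  4 ┃       [ ] client.ts       ┃                 
┃  5 ┃       [ ] utils.txt       ┃                 
┗━━━━┃       [ ] database.py     ┃                 
     ┃     [ ] package.json      ┃                 
     ┃     [-] core/             ┃                 
     ┃       [ ] config.h        ┃                 
     ┃       [x] cache.md        ┃                 
     ┃       [ ] helpers.h       ┃                 
     ┃       [ ] server.ts       ┃                 
     ┗━━━━━━━━━━━━━━━━━━━━━━━━━━━┛                 
                                                   
                                                   
                                                   
                                                   
                                                   
                                                   
                                                   
                                                   


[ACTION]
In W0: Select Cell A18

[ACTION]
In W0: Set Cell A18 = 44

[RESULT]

┃A18:┃>[-] project/              ┃                 
┃    ┃   [x] .gitignore          ┃                 
┃----┃   [ ] setup.py            ┃                 
┃  1 ┃   [ ] router.c            ┃                 
┃  2 ┃   [-] templates/          ┃                 
┃  3 ┃     [ ] src/              ┃                 
┃  4 ┃       [ ] client.ts       ┃                 
┃  5 ┃       [ ] utils.txt       ┃                 
┗━━━━┃       [ ] database.py     ┃                 
     ┃     [ ] package.json      ┃                 
     ┃     [-] core/             ┃                 
     ┃       [ ] config.h        ┃                 
     ┃       [x] cache.md        ┃                 
     ┃       [ ] helpers.h       ┃                 
     ┃       [ ] server.ts       ┃                 
     ┗━━━━━━━━━━━━━━━━━━━━━━━━━━━┛                 
                                                   
                                                   
                                                   
                                                   
                                                   
                                                   
                                                   
                                                   


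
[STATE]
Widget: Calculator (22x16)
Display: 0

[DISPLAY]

                     0
┌───┬───┬───┬───┐     
│ 7 │ 8 │ 9 │ ÷ │     
├───┼───┼───┼───┤     
│ 4 │ 5 │ 6 │ × │     
├───┼───┼───┼───┤     
│ 1 │ 2 │ 3 │ - │     
├───┼───┼───┼───┤     
│ 0 │ . │ = │ + │     
├───┼───┼───┼───┤     
│ C │ MC│ MR│ M+│     
└───┴───┴───┴───┘     
                      
                      
                      
                      


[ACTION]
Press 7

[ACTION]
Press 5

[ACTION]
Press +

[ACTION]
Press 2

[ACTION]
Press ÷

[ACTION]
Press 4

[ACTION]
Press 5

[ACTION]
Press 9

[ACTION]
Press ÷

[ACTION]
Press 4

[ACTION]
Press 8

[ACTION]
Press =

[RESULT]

        0.003494916485
┌───┬───┬───┬───┐     
│ 7 │ 8 │ 9 │ ÷ │     
├───┼───┼───┼───┤     
│ 4 │ 5 │ 6 │ × │     
├───┼───┼───┼───┤     
│ 1 │ 2 │ 3 │ - │     
├───┼───┼───┼───┤     
│ 0 │ . │ = │ + │     
├───┼───┼───┼───┤     
│ C │ MC│ MR│ M+│     
└───┴───┴───┴───┘     
                      
                      
                      
                      


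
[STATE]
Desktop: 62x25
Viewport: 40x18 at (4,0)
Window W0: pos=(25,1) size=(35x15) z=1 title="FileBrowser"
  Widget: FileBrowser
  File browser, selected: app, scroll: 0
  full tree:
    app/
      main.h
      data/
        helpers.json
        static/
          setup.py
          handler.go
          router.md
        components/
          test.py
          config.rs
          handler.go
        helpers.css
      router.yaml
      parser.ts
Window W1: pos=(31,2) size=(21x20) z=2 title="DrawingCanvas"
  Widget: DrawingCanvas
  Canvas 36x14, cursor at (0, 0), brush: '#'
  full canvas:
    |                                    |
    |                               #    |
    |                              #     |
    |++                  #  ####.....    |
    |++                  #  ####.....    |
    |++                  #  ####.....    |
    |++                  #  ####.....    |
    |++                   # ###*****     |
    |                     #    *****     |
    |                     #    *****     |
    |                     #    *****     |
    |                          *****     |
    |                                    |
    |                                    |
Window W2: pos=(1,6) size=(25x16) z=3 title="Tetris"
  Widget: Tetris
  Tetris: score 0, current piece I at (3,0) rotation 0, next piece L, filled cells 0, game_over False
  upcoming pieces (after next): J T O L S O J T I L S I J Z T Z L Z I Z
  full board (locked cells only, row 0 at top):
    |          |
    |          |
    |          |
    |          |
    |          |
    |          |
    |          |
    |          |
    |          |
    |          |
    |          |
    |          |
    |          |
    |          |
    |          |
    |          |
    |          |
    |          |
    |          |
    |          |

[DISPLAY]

                                        
                     ┏━━━━━━━━━━━━━━━━━━
                     ┃ File┏━━━━━━━━━━━━
                     ┠─────┃ DrawingCanv
                     ┃> [-]┠────────────
                     ┃    m┃+           
━━━━━━━━━━━━━━━━━━━━━┓    [┃            
etris                ┃    r┃            
─────────────────────┨    p┃++          
        │Next:       ┃     ┃++          
        │  ▒         ┃     ┃++          
        │▒▒▒         ┃     ┃++          
        │            ┃     ┃++          
        │            ┃     ┃            
        │            ┃     ┃            
        │Score:      ┃━━━━━┃            
        │0           ┃     ┃            
        │            ┃     ┃            


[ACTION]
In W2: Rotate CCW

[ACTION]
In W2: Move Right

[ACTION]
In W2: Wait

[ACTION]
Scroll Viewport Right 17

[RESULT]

                                        
    ┏━━━━━━━━━━━━━━━━━━━━━━━━━━━━━━━━━┓ 
    ┃ File┏━━━━━━━━━━━━━━━━━━━┓       ┃ 
    ┠─────┃ DrawingCanvas     ┃───────┨ 
    ┃> [-]┠───────────────────┨       ┃ 
    ┃    m┃+                  ┃       ┃ 
━━━━┓    [┃                   ┃       ┃ 
    ┃    r┃                   ┃       ┃ 
────┨    p┃++                 ┃       ┃ 
    ┃     ┃++                 ┃       ┃ 
    ┃     ┃++                 ┃       ┃ 
    ┃     ┃++                 ┃       ┃ 
    ┃     ┃++                 ┃       ┃ 
    ┃     ┃                   ┃       ┃ 
    ┃     ┃                   ┃       ┃ 
    ┃━━━━━┃                   ┃━━━━━━━┛ 
    ┃     ┃                   ┃         
    ┃     ┃                   ┃         
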